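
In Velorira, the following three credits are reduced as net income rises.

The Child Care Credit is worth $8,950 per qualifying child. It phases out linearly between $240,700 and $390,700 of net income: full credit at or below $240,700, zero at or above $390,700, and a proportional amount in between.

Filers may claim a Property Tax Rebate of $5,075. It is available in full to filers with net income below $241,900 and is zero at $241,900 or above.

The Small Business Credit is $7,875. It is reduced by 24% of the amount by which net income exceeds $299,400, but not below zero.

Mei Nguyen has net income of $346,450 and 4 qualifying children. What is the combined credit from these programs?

$10,561

Child Care Credit: base = 4 × $8,950 = $35,800. $346,450 is $105,750 into a $150,000 phase-out range, leaving 44,250/150,000 of the credit: $35,800 × 44,250/150,000 = $10,561.
Property Tax Rebate: $346,450 meets or exceeds the $241,900 cutoff, so the credit is $0.
Small Business Credit: 24% of the $47,050 excess over $299,400 is $11,292 ≥ base, so the credit is $0.
Total: $10,561 + $0 + $0 = $10,561.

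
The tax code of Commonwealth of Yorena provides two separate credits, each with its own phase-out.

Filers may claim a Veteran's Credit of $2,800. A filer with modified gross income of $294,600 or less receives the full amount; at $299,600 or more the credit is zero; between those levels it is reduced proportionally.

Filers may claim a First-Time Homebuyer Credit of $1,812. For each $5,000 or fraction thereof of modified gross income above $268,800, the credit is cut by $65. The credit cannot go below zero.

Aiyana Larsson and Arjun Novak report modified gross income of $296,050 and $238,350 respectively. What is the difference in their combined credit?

Aiyana ($296,050): Veteran's Credit: $296,050 is $1,450 into a $5,000 phase-out range, leaving 3,550/5,000 of the credit: $2,800 × 3,550/5,000 = $1,988. First-Time Homebuyer Credit: income exceeds $268,800 by $27,250, which is 6 full-or-partial $5,000 increments; reduction = 6 × $65 = $390, leaving $1,422. total $1,988 + $1,422 = $3,410
Arjun ($238,350): Veteran's Credit: $238,350 is at or below the $294,600 threshold, so the full $2,800 applies. First-Time Homebuyer Credit: $238,350 is at or below the $268,800 threshold, so the full $1,812 applies. total $2,800 + $1,812 = $4,612
Difference: |$3,410 − $4,612| = $1,202.

$1,202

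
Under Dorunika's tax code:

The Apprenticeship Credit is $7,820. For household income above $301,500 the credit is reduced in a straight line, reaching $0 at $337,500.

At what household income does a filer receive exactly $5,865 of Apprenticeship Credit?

$5,865 is 5,865/7,820 of the full $7,820, so 1,955/7,820 of the $36,000 range has been used: income = $301,500 + $36,000 × 1,955/7,820 = $310,500.

$310,500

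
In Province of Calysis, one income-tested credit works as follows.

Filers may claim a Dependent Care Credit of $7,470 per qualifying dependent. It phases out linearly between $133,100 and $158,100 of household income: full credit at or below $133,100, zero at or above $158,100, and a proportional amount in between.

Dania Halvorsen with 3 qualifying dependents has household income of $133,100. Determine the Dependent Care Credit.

Dependent Care Credit: base = 3 × $7,470 = $22,410. $133,100 is at or below the $133,100 threshold, so the full $22,410 applies.

$22,410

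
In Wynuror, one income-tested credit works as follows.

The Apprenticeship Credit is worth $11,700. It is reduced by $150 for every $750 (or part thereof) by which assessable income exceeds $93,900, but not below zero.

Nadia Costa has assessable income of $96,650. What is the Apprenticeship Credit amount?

Apprenticeship Credit: income exceeds $93,900 by $2,750, which is 4 full-or-partial $750 increments; reduction = 4 × $150 = $600, leaving $11,100.

$11,100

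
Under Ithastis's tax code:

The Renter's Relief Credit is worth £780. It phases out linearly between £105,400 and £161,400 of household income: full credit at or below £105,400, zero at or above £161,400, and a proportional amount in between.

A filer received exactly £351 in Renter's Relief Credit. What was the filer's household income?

£136,200

£351 is 351/780 of the full £780, so 429/780 of the £56,000 range has been used: income = £105,400 + £56,000 × 429/780 = £136,200.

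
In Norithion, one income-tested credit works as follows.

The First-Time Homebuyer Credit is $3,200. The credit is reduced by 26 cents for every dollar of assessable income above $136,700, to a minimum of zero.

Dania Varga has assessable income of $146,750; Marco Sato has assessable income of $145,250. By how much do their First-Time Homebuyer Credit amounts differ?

$390

Dania ($146,750): First-Time Homebuyer Credit: 26% of the $10,050 excess over $136,700 is $2,613; credit = $3,200 − $2,613 = $587.
Marco ($145,250): First-Time Homebuyer Credit: 26% of the $8,550 excess over $136,700 is $2,223; credit = $3,200 − $2,223 = $977.
Difference: |$587 − $977| = $390.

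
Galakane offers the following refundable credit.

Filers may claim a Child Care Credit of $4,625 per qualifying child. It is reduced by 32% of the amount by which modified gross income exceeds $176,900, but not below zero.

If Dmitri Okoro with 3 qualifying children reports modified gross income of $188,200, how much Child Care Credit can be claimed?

Child Care Credit: base = 3 × $4,625 = $13,875. 32% of the $11,300 excess over $176,900 is $3,616; credit = $13,875 − $3,616 = $10,259.

$10,259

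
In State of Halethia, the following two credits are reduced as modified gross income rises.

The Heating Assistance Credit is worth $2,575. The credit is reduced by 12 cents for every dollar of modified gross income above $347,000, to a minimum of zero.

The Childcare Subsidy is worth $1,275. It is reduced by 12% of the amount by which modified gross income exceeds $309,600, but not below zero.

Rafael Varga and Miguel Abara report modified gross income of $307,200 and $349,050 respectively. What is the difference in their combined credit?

$1,521

Rafael ($307,200): Heating Assistance Credit: $307,200 is at or below the $347,000 threshold, so the full $2,575 applies. Childcare Subsidy: $307,200 is at or below the $309,600 threshold, so the full $1,275 applies. total $2,575 + $1,275 = $3,850
Miguel ($349,050): Heating Assistance Credit: 12% of the $2,050 excess over $347,000 is $246; credit = $2,575 − $246 = $2,329. Childcare Subsidy: 12% of the $39,450 excess over $309,600 is $4,734 ≥ base, so the credit is $0. total $2,329 + $0 = $2,329
Difference: |$3,850 − $2,329| = $1,521.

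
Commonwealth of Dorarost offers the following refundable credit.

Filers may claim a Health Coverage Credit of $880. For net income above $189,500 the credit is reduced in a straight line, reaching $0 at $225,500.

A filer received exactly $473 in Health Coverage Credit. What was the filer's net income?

$206,150

$473 is 473/880 of the full $880, so 407/880 of the $36,000 range has been used: income = $189,500 + $36,000 × 407/880 = $206,150.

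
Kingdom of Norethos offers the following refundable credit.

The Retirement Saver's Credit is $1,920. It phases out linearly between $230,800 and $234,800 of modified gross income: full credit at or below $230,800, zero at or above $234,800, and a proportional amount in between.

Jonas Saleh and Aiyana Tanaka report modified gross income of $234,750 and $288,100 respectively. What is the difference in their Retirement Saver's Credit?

$24

Jonas ($234,750): Retirement Saver's Credit: $234,750 is $3,950 into a $4,000 phase-out range, leaving 50/4,000 of the credit: $1,920 × 50/4,000 = $24.
Aiyana ($288,100): Retirement Saver's Credit: $288,100 is at or above $234,800, so the credit is $0.
Difference: |$24 − $0| = $24.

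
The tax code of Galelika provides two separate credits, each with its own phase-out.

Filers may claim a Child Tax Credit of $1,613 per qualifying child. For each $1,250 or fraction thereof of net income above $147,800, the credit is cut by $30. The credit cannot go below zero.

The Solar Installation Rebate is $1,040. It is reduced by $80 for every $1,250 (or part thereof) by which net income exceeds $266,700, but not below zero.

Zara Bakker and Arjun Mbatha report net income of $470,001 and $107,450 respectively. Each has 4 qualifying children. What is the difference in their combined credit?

Zara ($470,001): Child Tax Credit: base = 4 × $1,613 = $6,452. income exceeds $147,800 by $322,201 → 258 increments × $30 = $7,740 ≥ base, so the credit is $0. Solar Installation Rebate: income exceeds $266,700 by $203,301 → 163 increments × $80 = $13,040 ≥ base, so the credit is $0. total $0 + $0 = $0
Arjun ($107,450): Child Tax Credit: base = 4 × $1,613 = $6,452. $107,450 is at or below the $147,800 threshold, so the full $6,452 applies. Solar Installation Rebate: $107,450 is at or below the $266,700 threshold, so the full $1,040 applies. total $6,452 + $1,040 = $7,492
Difference: |$0 − $7,492| = $7,492.

$7,492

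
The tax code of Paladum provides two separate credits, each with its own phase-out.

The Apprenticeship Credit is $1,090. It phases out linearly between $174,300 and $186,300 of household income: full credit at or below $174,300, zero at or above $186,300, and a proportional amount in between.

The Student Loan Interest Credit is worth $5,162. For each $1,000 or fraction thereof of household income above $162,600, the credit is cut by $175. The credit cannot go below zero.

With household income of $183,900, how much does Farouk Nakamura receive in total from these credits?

$1,530

Apprenticeship Credit: $183,900 is $9,600 into a $12,000 phase-out range, leaving 2,400/12,000 of the credit: $1,090 × 2,400/12,000 = $218.
Student Loan Interest Credit: income exceeds $162,600 by $21,300, which is 22 full-or-partial $1,000 increments; reduction = 22 × $175 = $3,850, leaving $1,312.
Total: $218 + $1,312 = $1,530.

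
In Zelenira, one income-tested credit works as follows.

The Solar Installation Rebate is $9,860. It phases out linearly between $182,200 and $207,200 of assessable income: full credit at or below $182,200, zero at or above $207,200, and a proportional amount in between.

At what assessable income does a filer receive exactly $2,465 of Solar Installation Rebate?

$200,950

$2,465 is 2,465/9,860 of the full $9,860, so 7,395/9,860 of the $25,000 range has been used: income = $182,200 + $25,000 × 7,395/9,860 = $200,950.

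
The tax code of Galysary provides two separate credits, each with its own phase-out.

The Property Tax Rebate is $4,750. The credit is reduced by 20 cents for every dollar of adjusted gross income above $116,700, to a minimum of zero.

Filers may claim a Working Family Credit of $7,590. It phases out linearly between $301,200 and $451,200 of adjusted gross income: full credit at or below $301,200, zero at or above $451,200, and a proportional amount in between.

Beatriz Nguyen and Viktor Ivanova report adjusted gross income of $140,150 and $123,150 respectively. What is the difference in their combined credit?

Beatriz ($140,150): Property Tax Rebate: 20% of the $23,450 excess over $116,700 is $4,690; credit = $4,750 − $4,690 = $60. Working Family Credit: $140,150 is at or below the $301,200 threshold, so the full $7,590 applies. total $60 + $7,590 = $7,650
Viktor ($123,150): Property Tax Rebate: 20% of the $6,450 excess over $116,700 is $1,290; credit = $4,750 − $1,290 = $3,460. Working Family Credit: $123,150 is at or below the $301,200 threshold, so the full $7,590 applies. total $3,460 + $7,590 = $11,050
Difference: |$7,650 − $11,050| = $3,400.

$3,400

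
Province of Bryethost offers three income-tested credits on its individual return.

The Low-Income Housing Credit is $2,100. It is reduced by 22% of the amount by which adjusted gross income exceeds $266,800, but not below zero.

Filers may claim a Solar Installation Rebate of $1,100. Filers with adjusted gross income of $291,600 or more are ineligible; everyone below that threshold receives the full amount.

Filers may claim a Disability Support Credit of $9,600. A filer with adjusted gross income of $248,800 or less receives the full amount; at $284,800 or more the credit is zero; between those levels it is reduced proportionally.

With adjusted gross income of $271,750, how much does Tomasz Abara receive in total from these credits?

$5,591

Low-Income Housing Credit: 22% of the $4,950 excess over $266,800 is $1,089; credit = $2,100 − $1,089 = $1,011.
Solar Installation Rebate: $271,750 is below the $291,600 cutoff, so the full $1,100 applies.
Disability Support Credit: $271,750 is $22,950 into a $36,000 phase-out range, leaving 13,050/36,000 of the credit: $9,600 × 13,050/36,000 = $3,480.
Total: $1,011 + $1,100 + $3,480 = $5,591.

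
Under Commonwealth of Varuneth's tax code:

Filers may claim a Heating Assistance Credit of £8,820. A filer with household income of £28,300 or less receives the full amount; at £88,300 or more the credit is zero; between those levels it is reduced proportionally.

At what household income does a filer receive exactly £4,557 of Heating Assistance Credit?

£57,300

£4,557 is 4,557/8,820 of the full £8,820, so 4,263/8,820 of the £60,000 range has been used: income = £28,300 + £60,000 × 4,263/8,820 = £57,300.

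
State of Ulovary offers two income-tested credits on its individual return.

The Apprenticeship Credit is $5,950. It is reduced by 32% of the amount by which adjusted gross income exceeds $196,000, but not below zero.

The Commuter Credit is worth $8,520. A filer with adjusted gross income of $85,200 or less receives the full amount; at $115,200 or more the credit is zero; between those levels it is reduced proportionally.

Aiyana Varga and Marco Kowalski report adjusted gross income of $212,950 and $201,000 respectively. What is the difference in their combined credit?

$3,824

Aiyana ($212,950): Apprenticeship Credit: 32% of the $16,950 excess over $196,000 is $5,424; credit = $5,950 − $5,424 = $526. Commuter Credit: $212,950 is at or above $115,200, so the credit is $0. total $526 + $0 = $526
Marco ($201,000): Apprenticeship Credit: 32% of the $5,000 excess over $196,000 is $1,600; credit = $5,950 − $1,600 = $4,350. Commuter Credit: $201,000 is at or above $115,200, so the credit is $0. total $4,350 + $0 = $4,350
Difference: |$526 − $4,350| = $3,824.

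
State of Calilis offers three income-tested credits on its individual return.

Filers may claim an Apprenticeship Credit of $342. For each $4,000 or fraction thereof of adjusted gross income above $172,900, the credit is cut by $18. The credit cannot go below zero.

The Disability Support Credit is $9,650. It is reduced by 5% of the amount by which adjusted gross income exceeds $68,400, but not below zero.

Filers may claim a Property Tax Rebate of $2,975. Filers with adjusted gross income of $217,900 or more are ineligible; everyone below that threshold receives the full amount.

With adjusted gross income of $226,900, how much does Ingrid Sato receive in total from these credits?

$1,815

Apprenticeship Credit: income exceeds $172,900 by $54,000, which is 14 full-or-partial $4,000 increments; reduction = 14 × $18 = $252, leaving $90.
Disability Support Credit: 5% of the $158,500 excess over $68,400 is $7,925; credit = $9,650 − $7,925 = $1,725.
Property Tax Rebate: $226,900 meets or exceeds the $217,900 cutoff, so the credit is $0.
Total: $90 + $1,725 + $0 = $1,815.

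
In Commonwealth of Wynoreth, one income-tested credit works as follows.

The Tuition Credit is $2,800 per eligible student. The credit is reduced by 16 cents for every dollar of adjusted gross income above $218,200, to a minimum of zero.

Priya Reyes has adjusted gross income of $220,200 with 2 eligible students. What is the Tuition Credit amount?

$5,280

Tuition Credit: base = 2 × $2,800 = $5,600. 16% of the $2,000 excess over $218,200 is $320; credit = $5,600 − $320 = $5,280.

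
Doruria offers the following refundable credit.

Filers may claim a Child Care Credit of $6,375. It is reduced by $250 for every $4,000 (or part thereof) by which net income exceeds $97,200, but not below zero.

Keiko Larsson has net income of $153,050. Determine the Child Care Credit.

Child Care Credit: income exceeds $97,200 by $55,850, which is 14 full-or-partial $4,000 increments; reduction = 14 × $250 = $3,500, leaving $2,875.

$2,875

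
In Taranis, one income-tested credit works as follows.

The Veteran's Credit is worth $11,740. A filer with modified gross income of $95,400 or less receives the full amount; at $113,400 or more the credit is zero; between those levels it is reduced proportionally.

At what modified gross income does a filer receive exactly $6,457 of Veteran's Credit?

$6,457 is 6,457/11,740 of the full $11,740, so 5,283/11,740 of the $18,000 range has been used: income = $95,400 + $18,000 × 5,283/11,740 = $103,500.

$103,500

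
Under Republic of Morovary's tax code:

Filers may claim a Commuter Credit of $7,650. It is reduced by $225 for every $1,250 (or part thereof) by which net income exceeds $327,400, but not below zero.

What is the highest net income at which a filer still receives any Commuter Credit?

After 33 increments the reduction is 33 × $225 = $7,425, leaving $225; one more increment wipes it out. Increment 33 ends at excess 33 × $1,250 = $41,250, so the highest qualifying income is $327,400 + $41,250 = $368,650.

$368,650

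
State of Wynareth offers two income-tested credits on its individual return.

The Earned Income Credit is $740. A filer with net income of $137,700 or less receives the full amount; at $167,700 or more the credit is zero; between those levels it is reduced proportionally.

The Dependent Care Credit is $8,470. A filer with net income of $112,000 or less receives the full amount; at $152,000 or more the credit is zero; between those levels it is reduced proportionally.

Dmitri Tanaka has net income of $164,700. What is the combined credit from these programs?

$74

Earned Income Credit: $164,700 is $27,000 into a $30,000 phase-out range, leaving 3,000/30,000 of the credit: $740 × 3,000/30,000 = $74.
Dependent Care Credit: $164,700 is at or above $152,000, so the credit is $0.
Total: $74 + $0 = $74.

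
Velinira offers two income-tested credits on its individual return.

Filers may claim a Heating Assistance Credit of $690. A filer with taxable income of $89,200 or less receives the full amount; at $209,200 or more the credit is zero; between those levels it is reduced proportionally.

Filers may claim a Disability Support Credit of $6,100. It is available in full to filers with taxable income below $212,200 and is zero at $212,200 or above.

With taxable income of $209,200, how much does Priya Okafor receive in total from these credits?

$6,100

Heating Assistance Credit: $209,200 is at or above $209,200, so the credit is $0.
Disability Support Credit: $209,200 is below the $212,200 cutoff, so the full $6,100 applies.
Total: $0 + $6,100 = $6,100.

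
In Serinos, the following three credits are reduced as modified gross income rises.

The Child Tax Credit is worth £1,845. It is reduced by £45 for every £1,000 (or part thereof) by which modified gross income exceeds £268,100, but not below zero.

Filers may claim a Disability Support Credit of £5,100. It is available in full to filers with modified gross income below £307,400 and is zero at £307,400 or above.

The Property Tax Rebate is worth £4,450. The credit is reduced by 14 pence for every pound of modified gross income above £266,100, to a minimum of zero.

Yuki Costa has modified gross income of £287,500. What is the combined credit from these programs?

Child Tax Credit: income exceeds £268,100 by £19,400, which is 20 full-or-partial £1,000 increments; reduction = 20 × £45 = £900, leaving £945.
Disability Support Credit: £287,500 is below the £307,400 cutoff, so the full £5,100 applies.
Property Tax Rebate: 14% of the £21,400 excess over £266,100 is £2,996; credit = £4,450 − £2,996 = £1,454.
Total: £945 + £5,100 + £1,454 = £7,499.

£7,499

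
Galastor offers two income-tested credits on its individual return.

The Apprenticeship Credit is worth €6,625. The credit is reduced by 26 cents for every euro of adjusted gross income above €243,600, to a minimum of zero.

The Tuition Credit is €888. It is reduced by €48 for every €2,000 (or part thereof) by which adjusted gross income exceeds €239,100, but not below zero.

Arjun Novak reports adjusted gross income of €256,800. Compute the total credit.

Apprenticeship Credit: 26% of the €13,200 excess over €243,600 is €3,432; credit = €6,625 − €3,432 = €3,193.
Tuition Credit: income exceeds €239,100 by €17,700, which is 9 full-or-partial €2,000 increments; reduction = 9 × €48 = €432, leaving €456.
Total: €3,193 + €456 = €3,649.

€3,649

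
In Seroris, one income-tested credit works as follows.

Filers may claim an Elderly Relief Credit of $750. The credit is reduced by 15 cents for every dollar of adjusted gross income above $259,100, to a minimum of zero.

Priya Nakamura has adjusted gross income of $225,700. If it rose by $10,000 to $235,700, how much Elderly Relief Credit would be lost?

$0

At $225,700 — $225,700 is at or below the $259,100 threshold, so the full $750 applies.
At $235,700 — $235,700 is at or below the $259,100 threshold, so the full $750 applies.
Lost: $750 − $750 = $0.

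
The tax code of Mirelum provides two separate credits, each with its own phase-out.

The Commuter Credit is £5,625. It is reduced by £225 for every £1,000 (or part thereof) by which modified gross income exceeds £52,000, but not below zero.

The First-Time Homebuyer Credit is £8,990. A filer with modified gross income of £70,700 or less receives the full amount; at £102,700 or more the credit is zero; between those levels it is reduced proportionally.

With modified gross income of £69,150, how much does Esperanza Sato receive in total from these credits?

£10,565

Commuter Credit: income exceeds £52,000 by £17,150, which is 18 full-or-partial £1,000 increments; reduction = 18 × £225 = £4,050, leaving £1,575.
First-Time Homebuyer Credit: £69,150 is at or below the £70,700 threshold, so the full £8,990 applies.
Total: £1,575 + £8,990 = £10,565.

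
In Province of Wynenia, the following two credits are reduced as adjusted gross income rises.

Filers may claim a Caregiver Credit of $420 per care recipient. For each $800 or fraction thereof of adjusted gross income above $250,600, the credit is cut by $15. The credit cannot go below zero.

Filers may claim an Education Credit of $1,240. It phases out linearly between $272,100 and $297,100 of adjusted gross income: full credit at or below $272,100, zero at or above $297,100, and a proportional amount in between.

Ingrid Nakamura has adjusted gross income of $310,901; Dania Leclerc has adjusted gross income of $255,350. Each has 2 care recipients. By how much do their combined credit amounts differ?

Ingrid ($310,901): Caregiver Credit: base = 2 × $420 = $840. income exceeds $250,600 by $60,301 → 76 increments × $15 = $1,140 ≥ base, so the credit is $0. Education Credit: $310,901 is at or above $297,100, so the credit is $0. total $0 + $0 = $0
Dania ($255,350): Caregiver Credit: base = 2 × $420 = $840. income exceeds $250,600 by $4,750, which is 6 full-or-partial $800 increments; reduction = 6 × $15 = $90, leaving $750. Education Credit: $255,350 is at or below the $272,100 threshold, so the full $1,240 applies. total $750 + $1,240 = $1,990
Difference: |$0 − $1,990| = $1,990.

$1,990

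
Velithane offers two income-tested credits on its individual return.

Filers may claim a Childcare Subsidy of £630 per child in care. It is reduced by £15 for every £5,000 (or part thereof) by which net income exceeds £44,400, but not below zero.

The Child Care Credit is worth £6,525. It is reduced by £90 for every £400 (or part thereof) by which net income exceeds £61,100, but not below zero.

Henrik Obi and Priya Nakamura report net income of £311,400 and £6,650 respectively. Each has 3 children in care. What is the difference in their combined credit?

Henrik (£311,400): Childcare Subsidy: base = 3 × £630 = £1,890. income exceeds £44,400 by £267,000, which is 54 full-or-partial £5,000 increments; reduction = 54 × £15 = £810, leaving £1,080. Child Care Credit: income exceeds £61,100 by £250,300 → 626 increments × £90 = £56,340 ≥ base, so the credit is £0. total £1,080 + £0 = £1,080
Priya (£6,650): Childcare Subsidy: base = 3 × £630 = £1,890. £6,650 is at or below the £44,400 threshold, so the full £1,890 applies. Child Care Credit: £6,650 is at or below the £61,100 threshold, so the full £6,525 applies. total £1,890 + £6,525 = £8,415
Difference: |£1,080 − £8,415| = £7,335.

£7,335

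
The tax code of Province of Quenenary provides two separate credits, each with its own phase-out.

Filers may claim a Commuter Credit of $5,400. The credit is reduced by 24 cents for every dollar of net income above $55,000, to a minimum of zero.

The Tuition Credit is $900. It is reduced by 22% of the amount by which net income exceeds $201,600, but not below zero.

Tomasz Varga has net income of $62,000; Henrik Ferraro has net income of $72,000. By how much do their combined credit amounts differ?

$2,400

Tomasz ($62,000): Commuter Credit: 24% of the $7,000 excess over $55,000 is $1,680; credit = $5,400 − $1,680 = $3,720. Tuition Credit: $62,000 is at or below the $201,600 threshold, so the full $900 applies. total $3,720 + $900 = $4,620
Henrik ($72,000): Commuter Credit: 24% of the $17,000 excess over $55,000 is $4,080; credit = $5,400 − $4,080 = $1,320. Tuition Credit: $72,000 is at or below the $201,600 threshold, so the full $900 applies. total $1,320 + $900 = $2,220
Difference: |$4,620 − $2,220| = $2,400.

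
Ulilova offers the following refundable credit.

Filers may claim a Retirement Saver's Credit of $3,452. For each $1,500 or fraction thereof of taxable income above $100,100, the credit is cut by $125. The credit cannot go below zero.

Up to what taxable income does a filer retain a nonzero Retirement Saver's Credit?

After 27 increments the reduction is 27 × $125 = $3,375, leaving $77; one more increment wipes it out. Increment 27 ends at excess 27 × $1,500 = $40,500, so the highest qualifying income is $100,100 + $40,500 = $140,600.

$140,600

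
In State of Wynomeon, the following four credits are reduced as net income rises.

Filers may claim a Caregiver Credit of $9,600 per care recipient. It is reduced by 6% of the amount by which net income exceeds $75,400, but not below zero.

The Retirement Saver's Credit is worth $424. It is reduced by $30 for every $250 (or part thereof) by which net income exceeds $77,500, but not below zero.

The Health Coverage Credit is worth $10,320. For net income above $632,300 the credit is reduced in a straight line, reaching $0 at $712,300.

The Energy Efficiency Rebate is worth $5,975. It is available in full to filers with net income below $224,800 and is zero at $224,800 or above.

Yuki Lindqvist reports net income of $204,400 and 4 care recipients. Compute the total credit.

$46,955

Caregiver Credit: base = 4 × $9,600 = $38,400. 6% of the $129,000 excess over $75,400 is $7,740; credit = $38,400 − $7,740 = $30,660.
Retirement Saver's Credit: income exceeds $77,500 by $126,900 → 508 increments × $30 = $15,240 ≥ base, so the credit is $0.
Health Coverage Credit: $204,400 is at or below the $632,300 threshold, so the full $10,320 applies.
Energy Efficiency Rebate: $204,400 is below the $224,800 cutoff, so the full $5,975 applies.
Total: $30,660 + $0 + $10,320 + $5,975 = $46,955.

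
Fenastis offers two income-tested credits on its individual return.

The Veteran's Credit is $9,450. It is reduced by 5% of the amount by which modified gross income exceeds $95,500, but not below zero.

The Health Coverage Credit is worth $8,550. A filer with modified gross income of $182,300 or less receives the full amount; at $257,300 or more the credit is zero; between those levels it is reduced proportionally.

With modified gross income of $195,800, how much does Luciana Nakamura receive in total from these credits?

$11,446

Veteran's Credit: 5% of the $100,300 excess over $95,500 is $5,015; credit = $9,450 − $5,015 = $4,435.
Health Coverage Credit: $195,800 is $13,500 into a $75,000 phase-out range, leaving 61,500/75,000 of the credit: $8,550 × 61,500/75,000 = $7,011.
Total: $4,435 + $7,011 = $11,446.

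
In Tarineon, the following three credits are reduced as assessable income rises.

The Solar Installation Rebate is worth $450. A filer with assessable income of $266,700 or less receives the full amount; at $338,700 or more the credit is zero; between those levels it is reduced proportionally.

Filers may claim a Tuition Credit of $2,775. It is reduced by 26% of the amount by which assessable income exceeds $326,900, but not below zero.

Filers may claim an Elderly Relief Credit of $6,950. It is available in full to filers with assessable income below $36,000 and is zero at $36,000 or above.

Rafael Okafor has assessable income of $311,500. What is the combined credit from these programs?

$2,945

Solar Installation Rebate: $311,500 is $44,800 into a $72,000 phase-out range, leaving 27,200/72,000 of the credit: $450 × 27,200/72,000 = $170.
Tuition Credit: $311,500 is at or below the $326,900 threshold, so the full $2,775 applies.
Elderly Relief Credit: $311,500 meets or exceeds the $36,000 cutoff, so the credit is $0.
Total: $170 + $2,775 + $0 = $2,945.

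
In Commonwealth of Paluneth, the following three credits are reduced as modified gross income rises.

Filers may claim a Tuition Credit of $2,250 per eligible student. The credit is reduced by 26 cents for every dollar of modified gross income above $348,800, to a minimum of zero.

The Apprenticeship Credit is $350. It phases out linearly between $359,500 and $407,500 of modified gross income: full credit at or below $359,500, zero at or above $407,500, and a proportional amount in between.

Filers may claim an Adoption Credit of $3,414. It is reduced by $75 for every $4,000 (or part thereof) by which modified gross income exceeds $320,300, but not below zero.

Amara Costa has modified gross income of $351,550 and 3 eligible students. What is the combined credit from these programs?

Tuition Credit: base = 3 × $2,250 = $6,750. 26% of the $2,750 excess over $348,800 is $715; credit = $6,750 − $715 = $6,035.
Apprenticeship Credit: $351,550 is at or below the $359,500 threshold, so the full $350 applies.
Adoption Credit: income exceeds $320,300 by $31,250, which is 8 full-or-partial $4,000 increments; reduction = 8 × $75 = $600, leaving $2,814.
Total: $6,035 + $350 + $2,814 = $9,199.

$9,199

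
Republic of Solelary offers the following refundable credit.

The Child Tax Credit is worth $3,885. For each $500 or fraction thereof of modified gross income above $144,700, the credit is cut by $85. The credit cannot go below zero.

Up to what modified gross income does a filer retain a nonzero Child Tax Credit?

$167,200

After 45 increments the reduction is 45 × $85 = $3,825, leaving $60; one more increment wipes it out. Increment 45 ends at excess 45 × $500 = $22,500, so the highest qualifying income is $144,700 + $22,500 = $167,200.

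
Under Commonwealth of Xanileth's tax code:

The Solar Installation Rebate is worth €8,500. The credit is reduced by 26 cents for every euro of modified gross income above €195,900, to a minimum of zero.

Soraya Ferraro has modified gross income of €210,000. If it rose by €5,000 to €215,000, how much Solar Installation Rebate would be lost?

At €210,000 — 26% of the €14,100 excess over €195,900 is €3,666; credit = €8,500 − €3,666 = €4,834.
At €215,000 — 26% of the €19,100 excess over €195,900 is €4,966; credit = €8,500 − €4,966 = €3,534.
Lost: €4,834 − €3,534 = €1,300.

€1,300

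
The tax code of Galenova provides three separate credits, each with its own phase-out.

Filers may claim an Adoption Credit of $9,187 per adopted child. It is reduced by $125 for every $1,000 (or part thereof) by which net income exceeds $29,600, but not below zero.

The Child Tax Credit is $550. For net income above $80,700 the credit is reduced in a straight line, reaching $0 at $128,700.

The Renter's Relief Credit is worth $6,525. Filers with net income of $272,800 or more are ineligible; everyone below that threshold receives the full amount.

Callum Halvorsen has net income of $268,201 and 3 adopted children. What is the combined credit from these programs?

$6,525

Adoption Credit: base = 3 × $9,187 = $27,561. income exceeds $29,600 by $238,601 → 239 increments × $125 = $29,875 ≥ base, so the credit is $0.
Child Tax Credit: $268,201 is at or above $128,700, so the credit is $0.
Renter's Relief Credit: $268,201 is below the $272,800 cutoff, so the full $6,525 applies.
Total: $0 + $0 + $6,525 = $6,525.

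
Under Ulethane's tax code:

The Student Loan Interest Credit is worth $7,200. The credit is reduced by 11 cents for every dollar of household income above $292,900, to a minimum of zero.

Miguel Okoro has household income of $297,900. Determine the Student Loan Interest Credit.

$6,650

Student Loan Interest Credit: 11% of the $5,000 excess over $292,900 is $550; credit = $7,200 − $550 = $6,650.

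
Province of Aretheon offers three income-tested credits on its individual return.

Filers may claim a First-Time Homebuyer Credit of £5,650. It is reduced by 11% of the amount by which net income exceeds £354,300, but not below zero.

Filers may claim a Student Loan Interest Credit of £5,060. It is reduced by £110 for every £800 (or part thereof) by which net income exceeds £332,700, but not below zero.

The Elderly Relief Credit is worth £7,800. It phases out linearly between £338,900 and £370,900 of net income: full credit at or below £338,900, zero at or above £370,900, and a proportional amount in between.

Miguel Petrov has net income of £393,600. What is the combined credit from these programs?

£1,327

First-Time Homebuyer Credit: 11% of the £39,300 excess over £354,300 is £4,323; credit = £5,650 − £4,323 = £1,327.
Student Loan Interest Credit: income exceeds £332,700 by £60,900 → 77 increments × £110 = £8,470 ≥ base, so the credit is £0.
Elderly Relief Credit: £393,600 is at or above £370,900, so the credit is £0.
Total: £1,327 + £0 + £0 = £1,327.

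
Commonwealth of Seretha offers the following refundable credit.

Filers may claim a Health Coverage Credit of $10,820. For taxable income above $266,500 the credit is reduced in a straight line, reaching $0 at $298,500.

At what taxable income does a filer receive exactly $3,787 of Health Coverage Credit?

$287,300

$3,787 is 3,787/10,820 of the full $10,820, so 7,033/10,820 of the $32,000 range has been used: income = $266,500 + $32,000 × 7,033/10,820 = $287,300.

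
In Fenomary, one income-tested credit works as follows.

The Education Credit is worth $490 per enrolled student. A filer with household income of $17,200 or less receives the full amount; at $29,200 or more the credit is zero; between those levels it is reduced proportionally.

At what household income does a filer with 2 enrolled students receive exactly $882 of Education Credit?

Full credit = 2 × $490 = $980.
$882 is 882/980 of the full $980, so 98/980 of the $12,000 range has been used: income = $17,200 + $12,000 × 98/980 = $18,400.

$18,400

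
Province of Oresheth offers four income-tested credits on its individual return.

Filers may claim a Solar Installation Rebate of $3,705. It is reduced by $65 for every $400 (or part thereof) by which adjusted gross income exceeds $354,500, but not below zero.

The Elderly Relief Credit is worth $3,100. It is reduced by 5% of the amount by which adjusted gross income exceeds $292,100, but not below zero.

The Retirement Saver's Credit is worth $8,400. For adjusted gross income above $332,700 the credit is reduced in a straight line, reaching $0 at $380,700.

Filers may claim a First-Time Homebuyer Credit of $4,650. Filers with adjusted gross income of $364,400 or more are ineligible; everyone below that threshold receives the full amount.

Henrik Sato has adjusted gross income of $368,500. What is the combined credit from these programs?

$3,565

Solar Installation Rebate: income exceeds $354,500 by $14,000, which is 35 full-or-partial $400 increments; reduction = 35 × $65 = $2,275, leaving $1,430.
Elderly Relief Credit: 5% of the $76,400 excess over $292,100 is $3,820 ≥ base, so the credit is $0.
Retirement Saver's Credit: $368,500 is $35,800 into a $48,000 phase-out range, leaving 12,200/48,000 of the credit: $8,400 × 12,200/48,000 = $2,135.
First-Time Homebuyer Credit: $368,500 meets or exceeds the $364,400 cutoff, so the credit is $0.
Total: $1,430 + $0 + $2,135 + $0 = $3,565.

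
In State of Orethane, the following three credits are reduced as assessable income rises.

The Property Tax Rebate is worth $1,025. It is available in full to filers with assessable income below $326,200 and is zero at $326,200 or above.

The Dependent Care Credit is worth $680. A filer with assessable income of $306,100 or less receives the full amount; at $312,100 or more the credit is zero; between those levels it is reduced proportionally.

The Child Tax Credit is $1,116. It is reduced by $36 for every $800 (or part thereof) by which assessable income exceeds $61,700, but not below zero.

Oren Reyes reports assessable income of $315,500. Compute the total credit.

Property Tax Rebate: $315,500 is below the $326,200 cutoff, so the full $1,025 applies.
Dependent Care Credit: $315,500 is at or above $312,100, so the credit is $0.
Child Tax Credit: income exceeds $61,700 by $253,800 → 318 increments × $36 = $11,448 ≥ base, so the credit is $0.
Total: $1,025 + $0 + $0 = $1,025.

$1,025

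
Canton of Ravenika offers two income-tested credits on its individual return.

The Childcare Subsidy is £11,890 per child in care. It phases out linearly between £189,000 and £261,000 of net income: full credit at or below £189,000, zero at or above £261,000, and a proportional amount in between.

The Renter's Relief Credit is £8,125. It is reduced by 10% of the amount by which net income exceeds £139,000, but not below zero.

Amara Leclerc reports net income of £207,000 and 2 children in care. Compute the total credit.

Childcare Subsidy: base = 2 × £11,890 = £23,780. £207,000 is £18,000 into a £72,000 phase-out range, leaving 54,000/72,000 of the credit: £23,780 × 54,000/72,000 = £17,835.
Renter's Relief Credit: 10% of the £68,000 excess over £139,000 is £6,800; credit = £8,125 − £6,800 = £1,325.
Total: £17,835 + £1,325 = £19,160.

£19,160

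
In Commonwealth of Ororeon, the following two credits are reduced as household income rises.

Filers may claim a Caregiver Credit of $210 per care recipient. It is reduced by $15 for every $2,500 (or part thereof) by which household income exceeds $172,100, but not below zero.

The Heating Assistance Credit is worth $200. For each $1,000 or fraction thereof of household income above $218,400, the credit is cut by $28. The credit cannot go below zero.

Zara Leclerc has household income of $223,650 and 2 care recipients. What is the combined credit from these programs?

$137

Caregiver Credit: base = 2 × $210 = $420. income exceeds $172,100 by $51,550, which is 21 full-or-partial $2,500 increments; reduction = 21 × $15 = $315, leaving $105.
Heating Assistance Credit: income exceeds $218,400 by $5,250, which is 6 full-or-partial $1,000 increments; reduction = 6 × $28 = $168, leaving $32.
Total: $105 + $32 = $137.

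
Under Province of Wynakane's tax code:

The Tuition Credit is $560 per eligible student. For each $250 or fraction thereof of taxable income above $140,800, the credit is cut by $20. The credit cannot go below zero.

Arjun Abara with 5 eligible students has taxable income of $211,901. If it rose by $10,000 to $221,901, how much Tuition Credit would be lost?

$0

At $211,901 — base = 5 × $560 = $2,800. income exceeds $140,800 by $71,101 → 285 increments × $20 = $5,700 ≥ base, so the credit is $0.
At $221,901 — base = 5 × $560 = $2,800. income exceeds $140,800 by $81,101 → 325 increments × $20 = $6,500 ≥ base, so the credit is $0.
Lost: $0 − $0 = $0.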